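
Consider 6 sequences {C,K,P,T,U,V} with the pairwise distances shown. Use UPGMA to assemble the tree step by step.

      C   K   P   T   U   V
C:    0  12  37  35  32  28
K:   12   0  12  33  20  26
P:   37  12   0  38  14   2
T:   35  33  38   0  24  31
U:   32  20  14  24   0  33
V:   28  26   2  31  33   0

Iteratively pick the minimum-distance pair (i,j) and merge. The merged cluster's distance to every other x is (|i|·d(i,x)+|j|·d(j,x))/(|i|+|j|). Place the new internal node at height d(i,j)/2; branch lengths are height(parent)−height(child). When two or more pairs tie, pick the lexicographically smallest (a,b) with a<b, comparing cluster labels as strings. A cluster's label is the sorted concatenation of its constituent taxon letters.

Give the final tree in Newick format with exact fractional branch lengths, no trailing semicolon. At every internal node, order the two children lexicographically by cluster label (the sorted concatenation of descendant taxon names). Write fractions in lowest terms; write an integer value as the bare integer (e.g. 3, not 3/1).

step 1: merge (P,V) at d=2; branch lengths P→1, V→1; new cluster PV
  updated: d(C,PV)=65/2, d(K,PV)=19, d(PV,T)=69/2, d(PV,U)=47/2
step 2: merge (C,K) at d=12; branch lengths C→6, K→6; new cluster CK
  updated: d(CK,PV)=103/4, d(CK,T)=34, d(CK,U)=26
step 3: merge (PV,U) at d=47/2; branch lengths PV→43/4, U→47/4; new cluster PUV
  updated: d(CK,PUV)=155/6, d(PUV,T)=31
step 4: merge (CK,PUV) at d=155/6; branch lengths CK→83/12, PUV→7/6; new cluster CKPUV
  updated: d(CKPUV,T)=161/5
step 5: merge (CKPUV,T) at d=161/5; branch lengths CKPUV→191/60, T→161/10; new cluster CKPTUV
final tree: (((C:6,K:6):83/12,((P:1,V:1):43/4,U:47/4):7/6):191/60,T:161/10)
total length: 958/15

(((C:6,K:6):83/12,((P:1,V:1):43/4,U:47/4):7/6):191/60,T:161/10)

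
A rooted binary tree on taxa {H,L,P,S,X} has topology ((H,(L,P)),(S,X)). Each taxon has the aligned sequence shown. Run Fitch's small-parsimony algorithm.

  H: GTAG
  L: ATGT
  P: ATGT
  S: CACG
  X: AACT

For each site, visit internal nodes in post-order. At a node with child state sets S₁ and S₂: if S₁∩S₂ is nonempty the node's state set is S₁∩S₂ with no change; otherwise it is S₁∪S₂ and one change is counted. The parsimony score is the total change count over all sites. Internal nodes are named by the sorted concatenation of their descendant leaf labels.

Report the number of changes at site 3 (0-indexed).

2

site 0, node LP: L={A} ∩ P={A} → {A} (+0)
site 0, node HLP: H={G} ∪ LP={A} → {A,G} (+1)
site 0, node SX: S={C} ∪ X={A} → {A,C} (+1)
site 0, node HLPSX: HLP={A,G} ∩ SX={A,C} → {A} (+0)
site 1, node LP: L={T} ∩ P={T} → {T} (+0)
site 1, node HLP: H={T} ∩ LP={T} → {T} (+0)
site 1, node SX: S={A} ∩ X={A} → {A} (+0)
site 1, node HLPSX: HLP={T} ∪ SX={A} → {A,T} (+1)
site 2, node LP: L={G} ∩ P={G} → {G} (+0)
site 2, node HLP: H={A} ∪ LP={G} → {A,G} (+1)
site 2, node SX: S={C} ∩ X={C} → {C} (+0)
site 2, node HLPSX: HLP={A,G} ∪ SX={C} → {A,C,G} (+1)
site 3, node LP: L={T} ∩ P={T} → {T} (+0)
site 3, node HLP: H={G} ∪ LP={T} → {G,T} (+1)
site 3, node SX: S={G} ∪ X={T} → {G,T} (+1)
site 3, node HLPSX: HLP={G,T} ∩ SX={G,T} → {G,T} (+0)
per-site changes: [2, 1, 2, 2]; total = 7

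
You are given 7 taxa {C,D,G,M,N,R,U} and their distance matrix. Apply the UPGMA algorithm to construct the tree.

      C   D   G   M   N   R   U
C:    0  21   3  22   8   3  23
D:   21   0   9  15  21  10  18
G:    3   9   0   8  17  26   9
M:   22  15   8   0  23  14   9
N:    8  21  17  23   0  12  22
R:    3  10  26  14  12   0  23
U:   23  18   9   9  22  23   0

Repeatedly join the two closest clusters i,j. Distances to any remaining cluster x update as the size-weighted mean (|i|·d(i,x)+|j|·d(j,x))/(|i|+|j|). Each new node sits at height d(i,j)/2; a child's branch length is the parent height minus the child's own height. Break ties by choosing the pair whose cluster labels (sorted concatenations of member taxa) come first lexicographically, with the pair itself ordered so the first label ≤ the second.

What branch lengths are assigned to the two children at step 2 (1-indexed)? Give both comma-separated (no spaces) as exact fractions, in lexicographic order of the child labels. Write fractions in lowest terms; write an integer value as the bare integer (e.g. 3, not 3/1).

iteration 1: select C,G (d=3); attach at lengths (3/2, 3/2); label the merged cluster CG
  updated: d(CG,D)=15, d(CG,M)=15, d(CG,N)=25/2, d(CG,R)=29/2, d(CG,U)=16
iteration 2: select M,U (d=9); attach at lengths (9/2, 9/2); label the merged cluster MU
  updated: d(CG,MU)=31/2, d(D,MU)=33/2, d(MU,N)=45/2, d(MU,R)=37/2
iteration 3: select D,R (d=10); attach at lengths (5, 5); label the merged cluster DR
  updated: d(CG,DR)=59/4, d(DR,MU)=35/2, d(DR,N)=33/2
iteration 4: select CG,N (d=25/2); attach at lengths (19/4, 25/4); label the merged cluster CGN
  updated: d(CGN,DR)=46/3, d(CGN,MU)=107/6
iteration 5: select CGN,DR (d=46/3); attach at lengths (17/12, 8/3); label the merged cluster CDGNR
  updated: d(CDGNR,MU)=177/10
iteration 6: select CDGNR,MU (d=177/10); attach at lengths (71/60, 87/20); label the merged cluster CDGMNRU
final tree: ((((C:3/2,G:3/2):19/4,N:25/4):17/12,(D:5,R:5):8/3):71/60,(M:9/2,U:9/2):87/20)
total length: 2557/60

9/2,9/2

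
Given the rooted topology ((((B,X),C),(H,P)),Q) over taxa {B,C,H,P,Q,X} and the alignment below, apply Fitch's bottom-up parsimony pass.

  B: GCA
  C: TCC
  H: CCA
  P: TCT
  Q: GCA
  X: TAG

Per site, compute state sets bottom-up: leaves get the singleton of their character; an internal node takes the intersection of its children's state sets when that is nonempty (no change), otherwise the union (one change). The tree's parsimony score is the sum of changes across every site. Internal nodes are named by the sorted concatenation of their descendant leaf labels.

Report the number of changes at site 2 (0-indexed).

BX@0: {G} ∪ {T} = {G,T} (union, +1)
BCX@0: {G,T} ∩ {T} = {T} (intersection, +0)
HP@0: {C} ∪ {T} = {C,T} (union, +1)
BCHPX@0: {T} ∩ {C,T} = {T} (intersection, +0)
BCHPQX@0: {T} ∪ {G} = {G,T} (union, +1)
BX@1: {C} ∪ {A} = {A,C} (union, +1)
BCX@1: {A,C} ∩ {C} = {C} (intersection, +0)
HP@1: {C} ∩ {C} = {C} (intersection, +0)
BCHPX@1: {C} ∩ {C} = {C} (intersection, +0)
BCHPQX@1: {C} ∩ {C} = {C} (intersection, +0)
BX@2: {A} ∪ {G} = {A,G} (union, +1)
BCX@2: {A,G} ∪ {C} = {A,C,G} (union, +1)
HP@2: {A} ∪ {T} = {A,T} (union, +1)
BCHPX@2: {A,C,G} ∩ {A,T} = {A} (intersection, +0)
BCHPQX@2: {A} ∩ {A} = {A} (intersection, +0)
per-site changes: [3, 1, 3]; total = 7

3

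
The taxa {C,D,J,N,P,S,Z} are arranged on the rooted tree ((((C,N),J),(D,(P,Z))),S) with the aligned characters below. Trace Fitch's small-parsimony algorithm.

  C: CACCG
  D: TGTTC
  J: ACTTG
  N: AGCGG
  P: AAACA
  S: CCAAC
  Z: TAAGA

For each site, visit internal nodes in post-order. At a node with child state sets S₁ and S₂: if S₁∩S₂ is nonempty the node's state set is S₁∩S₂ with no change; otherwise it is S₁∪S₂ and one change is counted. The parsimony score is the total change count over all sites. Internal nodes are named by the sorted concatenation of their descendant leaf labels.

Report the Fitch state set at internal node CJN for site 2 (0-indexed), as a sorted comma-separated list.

site 0, node CN: C={C} ∪ N={A} → {A,C} (+1)
site 0, node CJN: CN={A,C} ∩ J={A} → {A} (+0)
site 0, node PZ: P={A} ∪ Z={T} → {A,T} (+1)
site 0, node DPZ: D={T} ∩ PZ={A,T} → {T} (+0)
site 0, node CDJNPZ: CJN={A} ∪ DPZ={T} → {A,T} (+1)
site 0, node CDJNPSZ: CDJNPZ={A,T} ∪ S={C} → {A,C,T} (+1)
site 1, node CN: C={A} ∪ N={G} → {A,G} (+1)
site 1, node CJN: CN={A,G} ∪ J={C} → {A,C,G} (+1)
site 1, node PZ: P={A} ∩ Z={A} → {A} (+0)
site 1, node DPZ: D={G} ∪ PZ={A} → {A,G} (+1)
site 1, node CDJNPZ: CJN={A,C,G} ∩ DPZ={A,G} → {A,G} (+0)
site 1, node CDJNPSZ: CDJNPZ={A,G} ∪ S={C} → {A,C,G} (+1)
site 2, node CN: C={C} ∩ N={C} → {C} (+0)
site 2, node CJN: CN={C} ∪ J={T} → {C,T} (+1)
site 2, node PZ: P={A} ∩ Z={A} → {A} (+0)
site 2, node DPZ: D={T} ∪ PZ={A} → {A,T} (+1)
site 2, node CDJNPZ: CJN={C,T} ∩ DPZ={A,T} → {T} (+0)
site 2, node CDJNPSZ: CDJNPZ={T} ∪ S={A} → {A,T} (+1)
site 3, node CN: C={C} ∪ N={G} → {C,G} (+1)
site 3, node CJN: CN={C,G} ∪ J={T} → {C,G,T} (+1)
site 3, node PZ: P={C} ∪ Z={G} → {C,G} (+1)
site 3, node DPZ: D={T} ∪ PZ={C,G} → {C,G,T} (+1)
site 3, node CDJNPZ: CJN={C,G,T} ∩ DPZ={C,G,T} → {C,G,T} (+0)
site 3, node CDJNPSZ: CDJNPZ={C,G,T} ∪ S={A} → {A,C,G,T} (+1)
site 4, node CN: C={G} ∩ N={G} → {G} (+0)
site 4, node CJN: CN={G} ∩ J={G} → {G} (+0)
site 4, node PZ: P={A} ∩ Z={A} → {A} (+0)
site 4, node DPZ: D={C} ∪ PZ={A} → {A,C} (+1)
site 4, node CDJNPZ: CJN={G} ∪ DPZ={A,C} → {A,C,G} (+1)
site 4, node CDJNPSZ: CDJNPZ={A,C,G} ∩ S={C} → {C} (+0)
per-site changes: [4, 4, 3, 5, 2]; total = 18

C,T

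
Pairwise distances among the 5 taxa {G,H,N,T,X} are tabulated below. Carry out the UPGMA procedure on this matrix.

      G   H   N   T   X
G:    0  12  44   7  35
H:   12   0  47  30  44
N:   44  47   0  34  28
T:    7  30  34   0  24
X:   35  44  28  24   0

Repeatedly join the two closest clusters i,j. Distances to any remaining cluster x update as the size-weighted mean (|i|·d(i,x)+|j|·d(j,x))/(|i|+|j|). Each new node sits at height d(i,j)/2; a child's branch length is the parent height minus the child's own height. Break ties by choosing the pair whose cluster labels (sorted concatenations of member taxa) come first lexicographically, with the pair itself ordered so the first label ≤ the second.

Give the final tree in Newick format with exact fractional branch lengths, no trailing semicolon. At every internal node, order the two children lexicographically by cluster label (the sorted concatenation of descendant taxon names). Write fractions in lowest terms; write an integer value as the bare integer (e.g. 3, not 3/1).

iteration 1: select G,T (d=7); attach at lengths (7/2, 7/2); label the merged cluster GT
  updated: d(GT,H)=21, d(GT,N)=39, d(GT,X)=59/2
iteration 2: select GT,H (d=21); attach at lengths (7, 21/2); label the merged cluster GHT
  updated: d(GHT,N)=125/3, d(GHT,X)=103/3
iteration 3: select N,X (d=28); attach at lengths (14, 14); label the merged cluster NX
  updated: d(GHT,NX)=38
iteration 4: select GHT,NX (d=38); attach at lengths (17/2, 5); label the merged cluster GHNTX
final tree: (((G:7/2,T:7/2):7,H:21/2):17/2,(N:14,X:14):5)
total length: 66

(((G:7/2,T:7/2):7,H:21/2):17/2,(N:14,X:14):5)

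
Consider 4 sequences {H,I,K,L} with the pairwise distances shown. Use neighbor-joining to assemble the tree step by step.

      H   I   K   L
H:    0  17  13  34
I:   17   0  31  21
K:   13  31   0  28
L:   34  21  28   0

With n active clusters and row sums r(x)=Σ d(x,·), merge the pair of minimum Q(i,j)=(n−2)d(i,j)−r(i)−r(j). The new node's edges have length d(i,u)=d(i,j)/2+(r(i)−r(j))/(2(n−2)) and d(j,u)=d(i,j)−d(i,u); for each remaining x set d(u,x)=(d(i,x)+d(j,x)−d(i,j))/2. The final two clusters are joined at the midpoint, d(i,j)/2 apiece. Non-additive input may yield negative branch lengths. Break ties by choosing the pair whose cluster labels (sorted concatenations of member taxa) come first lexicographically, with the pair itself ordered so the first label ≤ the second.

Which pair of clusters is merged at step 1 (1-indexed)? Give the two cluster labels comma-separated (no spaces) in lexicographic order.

H,K

1. join H+K (d=13, Q=-110) ⇒ HK; edges |H|=9/2, |K|=17/2
  updated: d(HK,I)=35/2, d(HK,L)=49/2
2. join HK+I (d=35/2, Q=-63) ⇒ HIK; edges |HK|=21/2, |I|=7
  updated: d(HIK,L)=14
3. join HIK+L (d=14) ⇒ HIKL; edges |HIK|=7, |L|=7
final tree: (((H:9/2,K:17/2):21/2,I:7):7,L:7)
total length: 89/2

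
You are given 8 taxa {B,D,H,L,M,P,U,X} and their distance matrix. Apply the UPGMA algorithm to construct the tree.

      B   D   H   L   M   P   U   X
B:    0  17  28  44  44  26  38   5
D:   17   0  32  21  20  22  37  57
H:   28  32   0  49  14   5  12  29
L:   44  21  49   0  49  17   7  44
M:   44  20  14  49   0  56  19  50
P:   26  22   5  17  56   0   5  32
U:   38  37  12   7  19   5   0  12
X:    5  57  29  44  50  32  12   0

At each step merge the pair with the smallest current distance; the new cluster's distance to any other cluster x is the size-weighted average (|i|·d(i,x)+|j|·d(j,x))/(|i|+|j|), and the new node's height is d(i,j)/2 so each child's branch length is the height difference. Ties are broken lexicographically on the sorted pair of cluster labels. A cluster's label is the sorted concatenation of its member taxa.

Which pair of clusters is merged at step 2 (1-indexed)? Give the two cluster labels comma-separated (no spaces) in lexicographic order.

H,P

step 1: merge (B,X) at d=5; branch lengths B→5/2, X→5/2; new cluster BX
  updated: d(BX,D)=37, d(BX,H)=57/2, d(BX,L)=44, d(BX,M)=47, d(BX,P)=29, d(BX,U)=25
step 2: merge (H,P) at d=5; branch lengths H→5/2, P→5/2; new cluster HP
  updated: d(BX,HP)=115/4, d(D,HP)=27, d(HP,L)=33, d(HP,M)=35, d(HP,U)=17/2
step 3: merge (L,U) at d=7; branch lengths L→7/2, U→7/2; new cluster LU
  updated: d(BX,LU)=69/2, d(D,LU)=29, d(HP,LU)=83/4, d(LU,M)=34
step 4: merge (D,M) at d=20; branch lengths D→10, M→10; new cluster DM
  updated: d(BX,DM)=42, d(DM,HP)=31, d(DM,LU)=63/2
step 5: merge (HP,LU) at d=83/4; branch lengths HP→63/8, LU→55/8; new cluster HLPU
  updated: d(BX,HLPU)=253/8, d(DM,HLPU)=125/4
step 6: merge (DM,HLPU) at d=125/4; branch lengths DM→45/8, HLPU→21/4; new cluster DHLMPU
  updated: d(BX,DHLMPU)=421/12
step 7: merge (BX,DHLMPU) at d=421/12; branch lengths BX→361/24, DHLMPU→23/12; new cluster BDHLMPUX
final tree: ((B:5/2,X:5/2):361/24,((D:10,M:10):45/8,((H:5/2,P:5/2):63/8,(L:7/2,U:7/2):55/8):21/4):23/12)
total length: 955/12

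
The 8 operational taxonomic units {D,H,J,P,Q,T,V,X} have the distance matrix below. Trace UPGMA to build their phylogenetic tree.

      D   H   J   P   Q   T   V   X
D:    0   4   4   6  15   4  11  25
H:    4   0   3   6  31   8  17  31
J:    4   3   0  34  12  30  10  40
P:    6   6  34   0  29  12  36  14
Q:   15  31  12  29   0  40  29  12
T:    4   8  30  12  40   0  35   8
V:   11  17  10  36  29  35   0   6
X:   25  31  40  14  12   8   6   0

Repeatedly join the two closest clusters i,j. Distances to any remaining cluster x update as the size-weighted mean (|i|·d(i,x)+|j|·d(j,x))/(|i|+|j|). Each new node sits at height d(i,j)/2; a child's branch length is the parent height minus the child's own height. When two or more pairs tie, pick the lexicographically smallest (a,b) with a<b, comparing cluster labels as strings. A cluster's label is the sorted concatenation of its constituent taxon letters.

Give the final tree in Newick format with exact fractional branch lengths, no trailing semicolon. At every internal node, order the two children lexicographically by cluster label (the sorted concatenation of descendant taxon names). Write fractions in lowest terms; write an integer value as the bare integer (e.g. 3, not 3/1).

(((D:2,(H:3/2,J:3/2):1/2):16/3,(P:6,T:6):4/3):67/15,(Q:41/4,(V:3,X:3):29/4):31/20)

step 1: merge (H,J) at d=3; branch lengths H→3/2, J→3/2; new cluster HJ
  updated: d(D,HJ)=4, d(HJ,P)=20, d(HJ,Q)=43/2, d(HJ,T)=19, d(HJ,V)=27/2, d(HJ,X)=71/2
step 2: merge (D,HJ) at d=4; branch lengths D→2, HJ→1/2; new cluster DHJ
  updated: d(DHJ,P)=46/3, d(DHJ,Q)=58/3, d(DHJ,T)=14, d(DHJ,V)=38/3, d(DHJ,X)=32
step 3: merge (V,X) at d=6; branch lengths V→3, X→3; new cluster VX
  updated: d(DHJ,VX)=67/3, d(P,VX)=25, d(Q,VX)=41/2, d(T,VX)=43/2
step 4: merge (P,T) at d=12; branch lengths P→6, T→6; new cluster PT
  updated: d(DHJ,PT)=44/3, d(PT,Q)=69/2, d(PT,VX)=93/4
step 5: merge (DHJ,PT) at d=44/3; branch lengths DHJ→16/3, PT→4/3; new cluster DHJPT
  updated: d(DHJPT,Q)=127/5, d(DHJPT,VX)=227/10
step 6: merge (Q,VX) at d=41/2; branch lengths Q→41/4, VX→29/4; new cluster QVX
  updated: d(DHJPT,QVX)=118/5
step 7: merge (DHJPT,QVX) at d=118/5; branch lengths DHJPT→67/15, QVX→31/20; new cluster DHJPQTVX
final tree: (((D:2,(H:3/2,J:3/2):1/2):16/3,(P:6,T:6):4/3):67/15,(Q:41/4,(V:3,X:3):29/4):31/20)
total length: 3221/60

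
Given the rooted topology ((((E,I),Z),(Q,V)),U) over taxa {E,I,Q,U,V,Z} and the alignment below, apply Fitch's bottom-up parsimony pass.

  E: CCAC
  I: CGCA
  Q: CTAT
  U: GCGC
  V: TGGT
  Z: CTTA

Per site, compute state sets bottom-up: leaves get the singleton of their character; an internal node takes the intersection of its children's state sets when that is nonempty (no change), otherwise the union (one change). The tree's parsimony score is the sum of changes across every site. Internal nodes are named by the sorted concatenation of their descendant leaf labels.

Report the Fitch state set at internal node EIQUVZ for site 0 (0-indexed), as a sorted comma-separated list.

EI@0: {C} ∩ {C} = {C} (intersection, +0)
EIZ@0: {C} ∩ {C} = {C} (intersection, +0)
QV@0: {C} ∪ {T} = {C,T} (union, +1)
EIQVZ@0: {C} ∩ {C,T} = {C} (intersection, +0)
EIQUVZ@0: {C} ∪ {G} = {C,G} (union, +1)
EI@1: {C} ∪ {G} = {C,G} (union, +1)
EIZ@1: {C,G} ∪ {T} = {C,G,T} (union, +1)
QV@1: {T} ∪ {G} = {G,T} (union, +1)
EIQVZ@1: {C,G,T} ∩ {G,T} = {G,T} (intersection, +0)
EIQUVZ@1: {G,T} ∪ {C} = {C,G,T} (union, +1)
EI@2: {A} ∪ {C} = {A,C} (union, +1)
EIZ@2: {A,C} ∪ {T} = {A,C,T} (union, +1)
QV@2: {A} ∪ {G} = {A,G} (union, +1)
EIQVZ@2: {A,C,T} ∩ {A,G} = {A} (intersection, +0)
EIQUVZ@2: {A} ∪ {G} = {A,G} (union, +1)
EI@3: {C} ∪ {A} = {A,C} (union, +1)
EIZ@3: {A,C} ∩ {A} = {A} (intersection, +0)
QV@3: {T} ∩ {T} = {T} (intersection, +0)
EIQVZ@3: {A} ∪ {T} = {A,T} (union, +1)
EIQUVZ@3: {A,T} ∪ {C} = {A,C,T} (union, +1)
per-site changes: [2, 4, 4, 3]; total = 13

C,G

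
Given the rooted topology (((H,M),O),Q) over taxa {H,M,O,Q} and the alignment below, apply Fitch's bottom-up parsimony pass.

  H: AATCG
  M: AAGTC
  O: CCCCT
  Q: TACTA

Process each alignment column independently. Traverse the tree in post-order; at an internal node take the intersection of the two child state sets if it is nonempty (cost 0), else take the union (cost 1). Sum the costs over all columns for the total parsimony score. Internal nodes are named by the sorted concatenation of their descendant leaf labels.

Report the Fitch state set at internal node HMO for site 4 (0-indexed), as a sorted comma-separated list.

HM@0: {A} ∩ {A} = {A} (intersection, +0)
HMO@0: {A} ∪ {C} = {A,C} (union, +1)
HMOQ@0: {A,C} ∪ {T} = {A,C,T} (union, +1)
HM@1: {A} ∩ {A} = {A} (intersection, +0)
HMO@1: {A} ∪ {C} = {A,C} (union, +1)
HMOQ@1: {A,C} ∩ {A} = {A} (intersection, +0)
HM@2: {T} ∪ {G} = {G,T} (union, +1)
HMO@2: {G,T} ∪ {C} = {C,G,T} (union, +1)
HMOQ@2: {C,G,T} ∩ {C} = {C} (intersection, +0)
HM@3: {C} ∪ {T} = {C,T} (union, +1)
HMO@3: {C,T} ∩ {C} = {C} (intersection, +0)
HMOQ@3: {C} ∪ {T} = {C,T} (union, +1)
HM@4: {G} ∪ {C} = {C,G} (union, +1)
HMO@4: {C,G} ∪ {T} = {C,G,T} (union, +1)
HMOQ@4: {C,G,T} ∪ {A} = {A,C,G,T} (union, +1)
per-site changes: [2, 1, 2, 2, 3]; total = 10

C,G,T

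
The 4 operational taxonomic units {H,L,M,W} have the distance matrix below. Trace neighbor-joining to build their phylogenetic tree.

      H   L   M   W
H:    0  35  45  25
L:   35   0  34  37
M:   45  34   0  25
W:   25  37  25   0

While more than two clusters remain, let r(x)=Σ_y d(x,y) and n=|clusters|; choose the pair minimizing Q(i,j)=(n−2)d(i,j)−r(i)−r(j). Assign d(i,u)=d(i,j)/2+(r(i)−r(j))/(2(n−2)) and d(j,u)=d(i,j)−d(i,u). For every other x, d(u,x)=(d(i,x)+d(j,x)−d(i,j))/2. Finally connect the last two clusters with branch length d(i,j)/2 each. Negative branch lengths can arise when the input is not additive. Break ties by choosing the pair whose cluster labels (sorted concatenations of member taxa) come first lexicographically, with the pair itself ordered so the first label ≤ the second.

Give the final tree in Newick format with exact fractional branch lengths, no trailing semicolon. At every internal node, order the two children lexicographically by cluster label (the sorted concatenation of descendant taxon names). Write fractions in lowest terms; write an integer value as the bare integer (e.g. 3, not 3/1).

(((H:17,W:8):6,L:35/2):33/4,M:33/4)

iteration 1: select H,W (d=25, Q=-142); attach at lengths (17, 8); label the merged cluster HW
  updated: d(HW,L)=47/2, d(HW,M)=45/2
iteration 2: select HW,L (d=47/2, Q=-80); attach at lengths (6, 35/2); label the merged cluster HLW
  updated: d(HLW,M)=33/2
iteration 3: select HLW,M (d=33/2); attach at lengths (33/4, 33/4); label the merged cluster HLMW
final tree: (((H:17,W:8):6,L:35/2):33/4,M:33/4)
total length: 65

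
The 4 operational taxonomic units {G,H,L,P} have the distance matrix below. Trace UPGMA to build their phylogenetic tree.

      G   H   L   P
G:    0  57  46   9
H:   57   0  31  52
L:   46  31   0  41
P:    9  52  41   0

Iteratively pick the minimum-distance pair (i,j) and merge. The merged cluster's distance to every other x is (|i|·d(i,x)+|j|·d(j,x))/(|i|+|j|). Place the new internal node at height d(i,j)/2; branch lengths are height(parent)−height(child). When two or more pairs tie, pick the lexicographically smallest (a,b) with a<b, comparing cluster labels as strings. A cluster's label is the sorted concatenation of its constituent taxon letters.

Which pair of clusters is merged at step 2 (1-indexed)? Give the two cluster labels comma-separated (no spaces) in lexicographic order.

H,L

step 1: merge (G,P) at d=9; branch lengths G→9/2, P→9/2; new cluster GP
  updated: d(GP,H)=109/2, d(GP,L)=87/2
step 2: merge (H,L) at d=31; branch lengths H→31/2, L→31/2; new cluster HL
  updated: d(GP,HL)=49
step 3: merge (GP,HL) at d=49; branch lengths GP→20, HL→9; new cluster GHLP
final tree: ((G:9/2,P:9/2):20,(H:31/2,L:31/2):9)
total length: 69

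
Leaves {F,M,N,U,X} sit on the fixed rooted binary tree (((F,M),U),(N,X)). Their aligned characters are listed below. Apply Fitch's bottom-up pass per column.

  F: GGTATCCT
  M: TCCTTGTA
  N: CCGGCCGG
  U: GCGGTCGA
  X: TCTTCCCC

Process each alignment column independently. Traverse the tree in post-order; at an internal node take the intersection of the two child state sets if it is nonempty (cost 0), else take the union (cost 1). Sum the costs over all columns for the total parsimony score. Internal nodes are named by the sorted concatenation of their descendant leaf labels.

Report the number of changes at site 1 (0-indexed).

1

FM@0: {G} ∪ {T} = {G,T} (union, +1)
FMU@0: {G,T} ∩ {G} = {G} (intersection, +0)
NX@0: {C} ∪ {T} = {C,T} (union, +1)
FMNUX@0: {G} ∪ {C,T} = {C,G,T} (union, +1)
FM@1: {G} ∪ {C} = {C,G} (union, +1)
FMU@1: {C,G} ∩ {C} = {C} (intersection, +0)
NX@1: {C} ∩ {C} = {C} (intersection, +0)
FMNUX@1: {C} ∩ {C} = {C} (intersection, +0)
FM@2: {T} ∪ {C} = {C,T} (union, +1)
FMU@2: {C,T} ∪ {G} = {C,G,T} (union, +1)
NX@2: {G} ∪ {T} = {G,T} (union, +1)
FMNUX@2: {C,G,T} ∩ {G,T} = {G,T} (intersection, +0)
FM@3: {A} ∪ {T} = {A,T} (union, +1)
FMU@3: {A,T} ∪ {G} = {A,G,T} (union, +1)
NX@3: {G} ∪ {T} = {G,T} (union, +1)
FMNUX@3: {A,G,T} ∩ {G,T} = {G,T} (intersection, +0)
FM@4: {T} ∩ {T} = {T} (intersection, +0)
FMU@4: {T} ∩ {T} = {T} (intersection, +0)
NX@4: {C} ∩ {C} = {C} (intersection, +0)
FMNUX@4: {T} ∪ {C} = {C,T} (union, +1)
FM@5: {C} ∪ {G} = {C,G} (union, +1)
FMU@5: {C,G} ∩ {C} = {C} (intersection, +0)
NX@5: {C} ∩ {C} = {C} (intersection, +0)
FMNUX@5: {C} ∩ {C} = {C} (intersection, +0)
FM@6: {C} ∪ {T} = {C,T} (union, +1)
FMU@6: {C,T} ∪ {G} = {C,G,T} (union, +1)
NX@6: {G} ∪ {C} = {C,G} (union, +1)
FMNUX@6: {C,G,T} ∩ {C,G} = {C,G} (intersection, +0)
FM@7: {T} ∪ {A} = {A,T} (union, +1)
FMU@7: {A,T} ∩ {A} = {A} (intersection, +0)
NX@7: {G} ∪ {C} = {C,G} (union, +1)
FMNUX@7: {A} ∪ {C,G} = {A,C,G} (union, +1)
per-site changes: [3, 1, 3, 3, 1, 1, 3, 3]; total = 18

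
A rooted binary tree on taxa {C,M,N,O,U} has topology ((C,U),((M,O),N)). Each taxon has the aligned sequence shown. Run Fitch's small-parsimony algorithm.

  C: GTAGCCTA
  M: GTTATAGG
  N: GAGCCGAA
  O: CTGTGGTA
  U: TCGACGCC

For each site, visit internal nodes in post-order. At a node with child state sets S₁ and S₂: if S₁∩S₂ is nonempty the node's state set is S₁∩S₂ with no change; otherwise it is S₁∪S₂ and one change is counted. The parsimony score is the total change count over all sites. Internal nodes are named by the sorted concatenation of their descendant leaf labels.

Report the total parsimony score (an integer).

18

[col 0] CU: children C:{G}, U:{T} ∪→ {G,T}; cost 1
[col 0] MO: children M:{G}, O:{C} ∪→ {C,G}; cost 1
[col 0] MNO: children MO:{C,G}, N:{G} ∩→ {G}; cost 0
[col 0] CMNOU: children CU:{G,T}, MNO:{G} ∩→ {G}; cost 0
[col 1] CU: children C:{T}, U:{C} ∪→ {C,T}; cost 1
[col 1] MO: children M:{T}, O:{T} ∩→ {T}; cost 0
[col 1] MNO: children MO:{T}, N:{A} ∪→ {A,T}; cost 1
[col 1] CMNOU: children CU:{C,T}, MNO:{A,T} ∩→ {T}; cost 0
[col 2] CU: children C:{A}, U:{G} ∪→ {A,G}; cost 1
[col 2] MO: children M:{T}, O:{G} ∪→ {G,T}; cost 1
[col 2] MNO: children MO:{G,T}, N:{G} ∩→ {G}; cost 0
[col 2] CMNOU: children CU:{A,G}, MNO:{G} ∩→ {G}; cost 0
[col 3] CU: children C:{G}, U:{A} ∪→ {A,G}; cost 1
[col 3] MO: children M:{A}, O:{T} ∪→ {A,T}; cost 1
[col 3] MNO: children MO:{A,T}, N:{C} ∪→ {A,C,T}; cost 1
[col 3] CMNOU: children CU:{A,G}, MNO:{A,C,T} ∩→ {A}; cost 0
[col 4] CU: children C:{C}, U:{C} ∩→ {C}; cost 0
[col 4] MO: children M:{T}, O:{G} ∪→ {G,T}; cost 1
[col 4] MNO: children MO:{G,T}, N:{C} ∪→ {C,G,T}; cost 1
[col 4] CMNOU: children CU:{C}, MNO:{C,G,T} ∩→ {C}; cost 0
[col 5] CU: children C:{C}, U:{G} ∪→ {C,G}; cost 1
[col 5] MO: children M:{A}, O:{G} ∪→ {A,G}; cost 1
[col 5] MNO: children MO:{A,G}, N:{G} ∩→ {G}; cost 0
[col 5] CMNOU: children CU:{C,G}, MNO:{G} ∩→ {G}; cost 0
[col 6] CU: children C:{T}, U:{C} ∪→ {C,T}; cost 1
[col 6] MO: children M:{G}, O:{T} ∪→ {G,T}; cost 1
[col 6] MNO: children MO:{G,T}, N:{A} ∪→ {A,G,T}; cost 1
[col 6] CMNOU: children CU:{C,T}, MNO:{A,G,T} ∩→ {T}; cost 0
[col 7] CU: children C:{A}, U:{C} ∪→ {A,C}; cost 1
[col 7] MO: children M:{G}, O:{A} ∪→ {A,G}; cost 1
[col 7] MNO: children MO:{A,G}, N:{A} ∩→ {A}; cost 0
[col 7] CMNOU: children CU:{A,C}, MNO:{A} ∩→ {A}; cost 0
per-site changes: [2, 2, 2, 3, 2, 2, 3, 2]; total = 18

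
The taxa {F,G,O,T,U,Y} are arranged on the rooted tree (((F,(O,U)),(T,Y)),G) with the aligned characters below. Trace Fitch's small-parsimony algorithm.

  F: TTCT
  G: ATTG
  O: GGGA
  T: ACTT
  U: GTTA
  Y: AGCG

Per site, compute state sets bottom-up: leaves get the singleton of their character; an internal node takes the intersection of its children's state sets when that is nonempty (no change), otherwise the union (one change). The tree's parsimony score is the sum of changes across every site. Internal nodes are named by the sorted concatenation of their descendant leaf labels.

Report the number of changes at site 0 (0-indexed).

2

OU@0: {G} ∩ {G} = {G} (intersection, +0)
FOU@0: {T} ∪ {G} = {G,T} (union, +1)
TY@0: {A} ∩ {A} = {A} (intersection, +0)
FOTUY@0: {G,T} ∪ {A} = {A,G,T} (union, +1)
FGOTUY@0: {A,G,T} ∩ {A} = {A} (intersection, +0)
OU@1: {G} ∪ {T} = {G,T} (union, +1)
FOU@1: {T} ∩ {G,T} = {T} (intersection, +0)
TY@1: {C} ∪ {G} = {C,G} (union, +1)
FOTUY@1: {T} ∪ {C,G} = {C,G,T} (union, +1)
FGOTUY@1: {C,G,T} ∩ {T} = {T} (intersection, +0)
OU@2: {G} ∪ {T} = {G,T} (union, +1)
FOU@2: {C} ∪ {G,T} = {C,G,T} (union, +1)
TY@2: {T} ∪ {C} = {C,T} (union, +1)
FOTUY@2: {C,G,T} ∩ {C,T} = {C,T} (intersection, +0)
FGOTUY@2: {C,T} ∩ {T} = {T} (intersection, +0)
OU@3: {A} ∩ {A} = {A} (intersection, +0)
FOU@3: {T} ∪ {A} = {A,T} (union, +1)
TY@3: {T} ∪ {G} = {G,T} (union, +1)
FOTUY@3: {A,T} ∩ {G,T} = {T} (intersection, +0)
FGOTUY@3: {T} ∪ {G} = {G,T} (union, +1)
per-site changes: [2, 3, 3, 3]; total = 11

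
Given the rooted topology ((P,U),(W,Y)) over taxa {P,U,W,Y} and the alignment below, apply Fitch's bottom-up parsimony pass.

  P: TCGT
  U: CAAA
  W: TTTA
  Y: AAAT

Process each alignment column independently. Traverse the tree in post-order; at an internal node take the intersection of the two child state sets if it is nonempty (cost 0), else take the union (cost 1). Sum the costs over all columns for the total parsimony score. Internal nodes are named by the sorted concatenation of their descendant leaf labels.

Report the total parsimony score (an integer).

8

site 0, node PU: P={T} ∪ U={C} → {C,T} (+1)
site 0, node WY: W={T} ∪ Y={A} → {A,T} (+1)
site 0, node PUWY: PU={C,T} ∩ WY={A,T} → {T} (+0)
site 1, node PU: P={C} ∪ U={A} → {A,C} (+1)
site 1, node WY: W={T} ∪ Y={A} → {A,T} (+1)
site 1, node PUWY: PU={A,C} ∩ WY={A,T} → {A} (+0)
site 2, node PU: P={G} ∪ U={A} → {A,G} (+1)
site 2, node WY: W={T} ∪ Y={A} → {A,T} (+1)
site 2, node PUWY: PU={A,G} ∩ WY={A,T} → {A} (+0)
site 3, node PU: P={T} ∪ U={A} → {A,T} (+1)
site 3, node WY: W={A} ∪ Y={T} → {A,T} (+1)
site 3, node PUWY: PU={A,T} ∩ WY={A,T} → {A,T} (+0)
per-site changes: [2, 2, 2, 2]; total = 8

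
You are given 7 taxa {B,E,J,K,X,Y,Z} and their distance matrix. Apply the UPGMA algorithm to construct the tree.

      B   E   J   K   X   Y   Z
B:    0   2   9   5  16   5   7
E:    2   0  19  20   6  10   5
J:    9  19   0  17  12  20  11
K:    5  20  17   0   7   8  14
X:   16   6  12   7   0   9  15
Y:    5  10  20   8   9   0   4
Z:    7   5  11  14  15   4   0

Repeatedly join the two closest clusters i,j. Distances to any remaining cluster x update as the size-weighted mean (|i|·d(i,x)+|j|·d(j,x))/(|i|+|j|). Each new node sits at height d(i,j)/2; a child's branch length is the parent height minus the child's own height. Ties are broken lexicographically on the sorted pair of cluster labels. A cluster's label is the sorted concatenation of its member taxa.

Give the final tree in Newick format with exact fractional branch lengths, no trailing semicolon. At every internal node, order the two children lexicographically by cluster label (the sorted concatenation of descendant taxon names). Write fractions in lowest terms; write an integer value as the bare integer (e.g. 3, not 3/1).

iteration 1: select B,E (d=2); attach at lengths (1, 1); label the merged cluster BE
  updated: d(BE,J)=14, d(BE,K)=25/2, d(BE,X)=11, d(BE,Y)=15/2, d(BE,Z)=6
iteration 2: select Y,Z (d=4); attach at lengths (2, 2); label the merged cluster YZ
  updated: d(BE,YZ)=27/4, d(J,YZ)=31/2, d(K,YZ)=11, d(X,YZ)=12
iteration 3: select BE,YZ (d=27/4); attach at lengths (19/8, 11/8); label the merged cluster BEYZ
  updated: d(BEYZ,J)=59/4, d(BEYZ,K)=47/4, d(BEYZ,X)=23/2
iteration 4: select K,X (d=7); attach at lengths (7/2, 7/2); label the merged cluster KX
  updated: d(BEYZ,KX)=93/8, d(J,KX)=29/2
iteration 5: select BEYZ,KX (d=93/8); attach at lengths (39/16, 37/16); label the merged cluster BEKXYZ
  updated: d(BEKXYZ,J)=44/3
iteration 6: select BEKXYZ,J (d=44/3); attach at lengths (73/48, 22/3); label the merged cluster BEJKXYZ
final tree: ((((B:1,E:1):19/8,(Y:2,Z:2):11/8):39/16,(K:7/2,X:7/2):37/16):73/48,J:22/3)
total length: 1457/48

((((B:1,E:1):19/8,(Y:2,Z:2):11/8):39/16,(K:7/2,X:7/2):37/16):73/48,J:22/3)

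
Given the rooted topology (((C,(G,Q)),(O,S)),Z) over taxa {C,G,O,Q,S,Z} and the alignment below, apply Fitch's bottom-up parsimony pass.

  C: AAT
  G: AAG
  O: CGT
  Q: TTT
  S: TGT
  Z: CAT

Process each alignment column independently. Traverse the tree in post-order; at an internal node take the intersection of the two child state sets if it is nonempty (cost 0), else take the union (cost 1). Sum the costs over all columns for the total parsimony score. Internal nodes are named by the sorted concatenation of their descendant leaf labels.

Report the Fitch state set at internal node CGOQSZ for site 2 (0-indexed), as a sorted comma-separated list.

GQ@0: {A} ∪ {T} = {A,T} (union, +1)
CGQ@0: {A} ∩ {A,T} = {A} (intersection, +0)
OS@0: {C} ∪ {T} = {C,T} (union, +1)
CGOQS@0: {A} ∪ {C,T} = {A,C,T} (union, +1)
CGOQSZ@0: {A,C,T} ∩ {C} = {C} (intersection, +0)
GQ@1: {A} ∪ {T} = {A,T} (union, +1)
CGQ@1: {A} ∩ {A,T} = {A} (intersection, +0)
OS@1: {G} ∩ {G} = {G} (intersection, +0)
CGOQS@1: {A} ∪ {G} = {A,G} (union, +1)
CGOQSZ@1: {A,G} ∩ {A} = {A} (intersection, +0)
GQ@2: {G} ∪ {T} = {G,T} (union, +1)
CGQ@2: {T} ∩ {G,T} = {T} (intersection, +0)
OS@2: {T} ∩ {T} = {T} (intersection, +0)
CGOQS@2: {T} ∩ {T} = {T} (intersection, +0)
CGOQSZ@2: {T} ∩ {T} = {T} (intersection, +0)
per-site changes: [3, 2, 1]; total = 6

T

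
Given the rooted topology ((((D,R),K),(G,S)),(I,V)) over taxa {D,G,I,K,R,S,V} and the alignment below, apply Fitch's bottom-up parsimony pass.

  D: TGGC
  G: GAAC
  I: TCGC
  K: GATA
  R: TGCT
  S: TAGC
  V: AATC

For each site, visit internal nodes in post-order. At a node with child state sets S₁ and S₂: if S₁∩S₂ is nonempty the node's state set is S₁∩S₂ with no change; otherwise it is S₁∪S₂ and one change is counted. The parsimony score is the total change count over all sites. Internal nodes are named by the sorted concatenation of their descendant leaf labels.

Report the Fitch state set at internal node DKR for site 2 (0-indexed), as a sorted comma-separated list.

C,G,T

[col 0] DR: children D:{T}, R:{T} ∩→ {T}; cost 0
[col 0] DKR: children DR:{T}, K:{G} ∪→ {G,T}; cost 1
[col 0] GS: children G:{G}, S:{T} ∪→ {G,T}; cost 1
[col 0] DGKRS: children DKR:{G,T}, GS:{G,T} ∩→ {G,T}; cost 0
[col 0] IV: children I:{T}, V:{A} ∪→ {A,T}; cost 1
[col 0] DGIKRSV: children DGKRS:{G,T}, IV:{A,T} ∩→ {T}; cost 0
[col 1] DR: children D:{G}, R:{G} ∩→ {G}; cost 0
[col 1] DKR: children DR:{G}, K:{A} ∪→ {A,G}; cost 1
[col 1] GS: children G:{A}, S:{A} ∩→ {A}; cost 0
[col 1] DGKRS: children DKR:{A,G}, GS:{A} ∩→ {A}; cost 0
[col 1] IV: children I:{C}, V:{A} ∪→ {A,C}; cost 1
[col 1] DGIKRSV: children DGKRS:{A}, IV:{A,C} ∩→ {A}; cost 0
[col 2] DR: children D:{G}, R:{C} ∪→ {C,G}; cost 1
[col 2] DKR: children DR:{C,G}, K:{T} ∪→ {C,G,T}; cost 1
[col 2] GS: children G:{A}, S:{G} ∪→ {A,G}; cost 1
[col 2] DGKRS: children DKR:{C,G,T}, GS:{A,G} ∩→ {G}; cost 0
[col 2] IV: children I:{G}, V:{T} ∪→ {G,T}; cost 1
[col 2] DGIKRSV: children DGKRS:{G}, IV:{G,T} ∩→ {G}; cost 0
[col 3] DR: children D:{C}, R:{T} ∪→ {C,T}; cost 1
[col 3] DKR: children DR:{C,T}, K:{A} ∪→ {A,C,T}; cost 1
[col 3] GS: children G:{C}, S:{C} ∩→ {C}; cost 0
[col 3] DGKRS: children DKR:{A,C,T}, GS:{C} ∩→ {C}; cost 0
[col 3] IV: children I:{C}, V:{C} ∩→ {C}; cost 0
[col 3] DGIKRSV: children DGKRS:{C}, IV:{C} ∩→ {C}; cost 0
per-site changes: [3, 2, 4, 2]; total = 11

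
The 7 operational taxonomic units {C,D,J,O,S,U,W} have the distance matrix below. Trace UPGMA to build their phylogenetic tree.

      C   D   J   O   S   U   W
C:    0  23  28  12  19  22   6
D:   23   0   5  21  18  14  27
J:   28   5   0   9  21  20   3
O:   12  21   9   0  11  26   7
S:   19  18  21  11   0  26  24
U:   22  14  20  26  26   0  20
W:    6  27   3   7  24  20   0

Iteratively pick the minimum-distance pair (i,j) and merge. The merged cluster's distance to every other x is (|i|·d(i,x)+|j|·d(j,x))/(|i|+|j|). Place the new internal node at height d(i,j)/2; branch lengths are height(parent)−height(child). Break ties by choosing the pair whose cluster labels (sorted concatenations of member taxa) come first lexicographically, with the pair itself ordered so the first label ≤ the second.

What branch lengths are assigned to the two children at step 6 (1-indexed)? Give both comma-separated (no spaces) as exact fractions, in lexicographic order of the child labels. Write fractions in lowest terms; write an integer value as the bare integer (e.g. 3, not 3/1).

step 1: merge (J,W) at d=3; branch lengths J→3/2, W→3/2; new cluster JW
  updated: d(C,JW)=17, d(D,JW)=16, d(JW,O)=8, d(JW,S)=45/2, d(JW,U)=20
step 2: merge (JW,O) at d=8; branch lengths JW→5/2, O→4; new cluster JOW
  updated: d(C,JOW)=46/3, d(D,JOW)=53/3, d(JOW,S)=56/3, d(JOW,U)=22
step 3: merge (D,U) at d=14; branch lengths D→7, U→7; new cluster DU
  updated: d(C,DU)=45/2, d(DU,JOW)=119/6, d(DU,S)=22
step 4: merge (C,JOW) at d=46/3; branch lengths C→23/3, JOW→11/3; new cluster CJOW
  updated: d(CJOW,DU)=41/2, d(CJOW,S)=75/4
step 5: merge (CJOW,S) at d=75/4; branch lengths CJOW→41/24, S→75/8; new cluster CJOSW
  updated: d(CJOSW,DU)=104/5
step 6: merge (CJOSW,DU) at d=104/5; branch lengths CJOSW→41/40, DU→17/5; new cluster CDJOSUW
final tree: (((C:23/3,((J:3/2,W:3/2):5/2,O:4):11/3):41/24,S:75/8):41/40,(D:7,U:7):17/5)
total length: 6041/120

41/40,17/5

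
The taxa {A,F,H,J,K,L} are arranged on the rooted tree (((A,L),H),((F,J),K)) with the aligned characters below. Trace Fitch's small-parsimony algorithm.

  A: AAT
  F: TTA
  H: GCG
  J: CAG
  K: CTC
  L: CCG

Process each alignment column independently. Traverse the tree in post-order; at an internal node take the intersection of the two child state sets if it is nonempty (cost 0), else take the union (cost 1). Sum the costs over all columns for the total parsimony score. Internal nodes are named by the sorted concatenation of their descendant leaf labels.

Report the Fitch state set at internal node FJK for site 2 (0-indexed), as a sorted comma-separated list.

[col 0] AL: children A:{A}, L:{C} ∪→ {A,C}; cost 1
[col 0] AHL: children AL:{A,C}, H:{G} ∪→ {A,C,G}; cost 1
[col 0] FJ: children F:{T}, J:{C} ∪→ {C,T}; cost 1
[col 0] FJK: children FJ:{C,T}, K:{C} ∩→ {C}; cost 0
[col 0] AFHJKL: children AHL:{A,C,G}, FJK:{C} ∩→ {C}; cost 0
[col 1] AL: children A:{A}, L:{C} ∪→ {A,C}; cost 1
[col 1] AHL: children AL:{A,C}, H:{C} ∩→ {C}; cost 0
[col 1] FJ: children F:{T}, J:{A} ∪→ {A,T}; cost 1
[col 1] FJK: children FJ:{A,T}, K:{T} ∩→ {T}; cost 0
[col 1] AFHJKL: children AHL:{C}, FJK:{T} ∪→ {C,T}; cost 1
[col 2] AL: children A:{T}, L:{G} ∪→ {G,T}; cost 1
[col 2] AHL: children AL:{G,T}, H:{G} ∩→ {G}; cost 0
[col 2] FJ: children F:{A}, J:{G} ∪→ {A,G}; cost 1
[col 2] FJK: children FJ:{A,G}, K:{C} ∪→ {A,C,G}; cost 1
[col 2] AFHJKL: children AHL:{G}, FJK:{A,C,G} ∩→ {G}; cost 0
per-site changes: [3, 3, 3]; total = 9

A,C,G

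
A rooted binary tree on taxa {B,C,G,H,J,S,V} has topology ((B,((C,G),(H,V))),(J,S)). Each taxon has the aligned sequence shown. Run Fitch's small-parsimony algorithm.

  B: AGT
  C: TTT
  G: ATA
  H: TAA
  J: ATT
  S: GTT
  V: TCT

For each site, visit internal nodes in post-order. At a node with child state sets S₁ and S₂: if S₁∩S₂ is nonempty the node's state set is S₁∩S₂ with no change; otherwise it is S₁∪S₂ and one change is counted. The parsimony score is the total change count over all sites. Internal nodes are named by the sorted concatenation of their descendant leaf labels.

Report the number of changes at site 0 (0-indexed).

3

[col 0] CG: children C:{T}, G:{A} ∪→ {A,T}; cost 1
[col 0] HV: children H:{T}, V:{T} ∩→ {T}; cost 0
[col 0] CGHV: children CG:{A,T}, HV:{T} ∩→ {T}; cost 0
[col 0] BCGHV: children B:{A}, CGHV:{T} ∪→ {A,T}; cost 1
[col 0] JS: children J:{A}, S:{G} ∪→ {A,G}; cost 1
[col 0] BCGHJSV: children BCGHV:{A,T}, JS:{A,G} ∩→ {A}; cost 0
[col 1] CG: children C:{T}, G:{T} ∩→ {T}; cost 0
[col 1] HV: children H:{A}, V:{C} ∪→ {A,C}; cost 1
[col 1] CGHV: children CG:{T}, HV:{A,C} ∪→ {A,C,T}; cost 1
[col 1] BCGHV: children B:{G}, CGHV:{A,C,T} ∪→ {A,C,G,T}; cost 1
[col 1] JS: children J:{T}, S:{T} ∩→ {T}; cost 0
[col 1] BCGHJSV: children BCGHV:{A,C,G,T}, JS:{T} ∩→ {T}; cost 0
[col 2] CG: children C:{T}, G:{A} ∪→ {A,T}; cost 1
[col 2] HV: children H:{A}, V:{T} ∪→ {A,T}; cost 1
[col 2] CGHV: children CG:{A,T}, HV:{A,T} ∩→ {A,T}; cost 0
[col 2] BCGHV: children B:{T}, CGHV:{A,T} ∩→ {T}; cost 0
[col 2] JS: children J:{T}, S:{T} ∩→ {T}; cost 0
[col 2] BCGHJSV: children BCGHV:{T}, JS:{T} ∩→ {T}; cost 0
per-site changes: [3, 3, 2]; total = 8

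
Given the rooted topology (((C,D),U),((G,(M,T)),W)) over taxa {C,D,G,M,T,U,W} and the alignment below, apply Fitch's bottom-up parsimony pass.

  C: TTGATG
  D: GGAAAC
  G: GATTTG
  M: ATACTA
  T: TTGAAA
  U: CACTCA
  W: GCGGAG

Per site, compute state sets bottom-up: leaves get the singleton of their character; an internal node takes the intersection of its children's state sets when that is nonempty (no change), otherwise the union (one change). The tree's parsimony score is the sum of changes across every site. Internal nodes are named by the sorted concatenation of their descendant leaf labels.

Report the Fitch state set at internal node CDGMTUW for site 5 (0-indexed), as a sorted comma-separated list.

G

site 0, node CD: C={T} ∪ D={G} → {G,T} (+1)
site 0, node CDU: CD={G,T} ∪ U={C} → {C,G,T} (+1)
site 0, node MT: M={A} ∪ T={T} → {A,T} (+1)
site 0, node GMT: G={G} ∪ MT={A,T} → {A,G,T} (+1)
site 0, node GMTW: GMT={A,G,T} ∩ W={G} → {G} (+0)
site 0, node CDGMTUW: CDU={C,G,T} ∩ GMTW={G} → {G} (+0)
site 1, node CD: C={T} ∪ D={G} → {G,T} (+1)
site 1, node CDU: CD={G,T} ∪ U={A} → {A,G,T} (+1)
site 1, node MT: M={T} ∩ T={T} → {T} (+0)
site 1, node GMT: G={A} ∪ MT={T} → {A,T} (+1)
site 1, node GMTW: GMT={A,T} ∪ W={C} → {A,C,T} (+1)
site 1, node CDGMTUW: CDU={A,G,T} ∩ GMTW={A,C,T} → {A,T} (+0)
site 2, node CD: C={G} ∪ D={A} → {A,G} (+1)
site 2, node CDU: CD={A,G} ∪ U={C} → {A,C,G} (+1)
site 2, node MT: M={A} ∪ T={G} → {A,G} (+1)
site 2, node GMT: G={T} ∪ MT={A,G} → {A,G,T} (+1)
site 2, node GMTW: GMT={A,G,T} ∩ W={G} → {G} (+0)
site 2, node CDGMTUW: CDU={A,C,G} ∩ GMTW={G} → {G} (+0)
site 3, node CD: C={A} ∩ D={A} → {A} (+0)
site 3, node CDU: CD={A} ∪ U={T} → {A,T} (+1)
site 3, node MT: M={C} ∪ T={A} → {A,C} (+1)
site 3, node GMT: G={T} ∪ MT={A,C} → {A,C,T} (+1)
site 3, node GMTW: GMT={A,C,T} ∪ W={G} → {A,C,G,T} (+1)
site 3, node CDGMTUW: CDU={A,T} ∩ GMTW={A,C,G,T} → {A,T} (+0)
site 4, node CD: C={T} ∪ D={A} → {A,T} (+1)
site 4, node CDU: CD={A,T} ∪ U={C} → {A,C,T} (+1)
site 4, node MT: M={T} ∪ T={A} → {A,T} (+1)
site 4, node GMT: G={T} ∩ MT={A,T} → {T} (+0)
site 4, node GMTW: GMT={T} ∪ W={A} → {A,T} (+1)
site 4, node CDGMTUW: CDU={A,C,T} ∩ GMTW={A,T} → {A,T} (+0)
site 5, node CD: C={G} ∪ D={C} → {C,G} (+1)
site 5, node CDU: CD={C,G} ∪ U={A} → {A,C,G} (+1)
site 5, node MT: M={A} ∩ T={A} → {A} (+0)
site 5, node GMT: G={G} ∪ MT={A} → {A,G} (+1)
site 5, node GMTW: GMT={A,G} ∩ W={G} → {G} (+0)
site 5, node CDGMTUW: CDU={A,C,G} ∩ GMTW={G} → {G} (+0)
per-site changes: [4, 4, 4, 4, 4, 3]; total = 23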